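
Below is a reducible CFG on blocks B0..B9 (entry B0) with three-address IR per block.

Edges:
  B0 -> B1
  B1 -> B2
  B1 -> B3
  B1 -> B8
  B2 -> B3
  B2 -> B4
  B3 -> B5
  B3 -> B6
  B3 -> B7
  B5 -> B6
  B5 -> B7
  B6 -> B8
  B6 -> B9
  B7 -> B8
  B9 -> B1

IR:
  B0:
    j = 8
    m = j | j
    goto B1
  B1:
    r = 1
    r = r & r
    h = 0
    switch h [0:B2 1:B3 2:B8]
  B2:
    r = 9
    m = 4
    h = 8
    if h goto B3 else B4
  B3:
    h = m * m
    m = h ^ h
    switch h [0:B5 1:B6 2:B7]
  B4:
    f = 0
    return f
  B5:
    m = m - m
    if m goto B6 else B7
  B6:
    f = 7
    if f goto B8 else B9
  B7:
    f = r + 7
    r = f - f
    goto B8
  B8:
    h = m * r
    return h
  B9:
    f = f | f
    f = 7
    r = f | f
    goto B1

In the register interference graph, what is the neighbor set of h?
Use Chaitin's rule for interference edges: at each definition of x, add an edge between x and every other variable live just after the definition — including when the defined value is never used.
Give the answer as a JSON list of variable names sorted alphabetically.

Answer: ["m", "r"]

Working:
def/use:
  B0: def={j,m} ue=∅
  B1: def={h,r} ue=∅
  B2: def={h,m,r} ue=∅
  B3: def={h,m} ue={m}
  B4: def={f} ue=∅
  B5: def={m} ue={m}
  B6: def={f} ue=∅
  B7: def={f,r} ue={r}
  B8: def={h} ue={m,r}
  B9: def={f,r} ue={f}

Liveness:
  B0 li=∅ lo={m}
  B1 li={m} lo={m,r}
  B2 li=∅ lo={m,r}
  B3 li={m,r} lo={m,r}
  B4 li=∅ lo=∅
  B5 li={m,r} lo={m,r}
  B6 li={m,r} lo={f,m,r}
  B7 li={m,r} lo={m,r}
  B8 li={m,r} lo=∅
  B9 li={f,m} lo={m}

Conflict graph:
  f↔{m,r}
  h↔{m,r}
  j↔∅
  m↔{f,h,r}
  r↔{f,h,m}

N(h) = ["m", "r"]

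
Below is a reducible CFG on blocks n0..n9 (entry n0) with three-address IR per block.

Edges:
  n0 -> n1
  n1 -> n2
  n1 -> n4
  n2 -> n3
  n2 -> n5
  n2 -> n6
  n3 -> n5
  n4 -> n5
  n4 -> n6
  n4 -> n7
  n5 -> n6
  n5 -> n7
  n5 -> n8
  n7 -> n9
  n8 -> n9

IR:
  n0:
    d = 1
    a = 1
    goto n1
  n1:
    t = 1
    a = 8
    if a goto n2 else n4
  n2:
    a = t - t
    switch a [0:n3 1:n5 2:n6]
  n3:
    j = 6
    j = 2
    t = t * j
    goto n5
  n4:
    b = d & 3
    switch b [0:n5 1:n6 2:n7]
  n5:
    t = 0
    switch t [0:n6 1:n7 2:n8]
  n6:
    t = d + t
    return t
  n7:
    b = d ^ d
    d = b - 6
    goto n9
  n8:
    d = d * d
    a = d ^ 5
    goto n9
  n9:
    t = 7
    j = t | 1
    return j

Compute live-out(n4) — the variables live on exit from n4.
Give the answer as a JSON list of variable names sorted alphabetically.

Answer: ["d", "t"]

Analysis:
Per-block:
  n0 def {a,d} use ∅
  n1 def {a,t} use ∅
  n2 def {a} use {t}
  n3 def {j,t} use {t}
  n4 def {b} use {d}
  n5 def {t} use ∅
  n6 def {t} use {d,t}
  n7 def {b,d} use {d}
  n8 def {a,d} use {d}
  n9 def {j,t} use ∅

Backward fixpoint:
  n0: in=∅ out={d}
  n1: in={d} out={d,t}
  n2: in={d,t} out={d,t}
  n3: in={d,t} out={d}
  n4: in={d,t} out={d,t}
  n5: in={d} out={d,t}
  n6: in={d,t} out=∅
  n7: in={d} out=∅
  n8: in={d} out=∅
  n9: in=∅ out=∅

live-out(n4) = ["d", "t"]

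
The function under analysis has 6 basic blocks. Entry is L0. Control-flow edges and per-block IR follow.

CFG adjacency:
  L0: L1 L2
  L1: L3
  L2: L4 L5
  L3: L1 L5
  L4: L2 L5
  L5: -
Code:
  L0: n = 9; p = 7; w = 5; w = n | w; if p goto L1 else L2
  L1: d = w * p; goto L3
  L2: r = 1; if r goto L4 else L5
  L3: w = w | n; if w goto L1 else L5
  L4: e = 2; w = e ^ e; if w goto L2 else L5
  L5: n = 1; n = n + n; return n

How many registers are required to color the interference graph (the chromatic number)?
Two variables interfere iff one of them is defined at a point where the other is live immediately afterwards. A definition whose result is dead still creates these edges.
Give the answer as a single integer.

Answer: 4

Analysis:
def/use:
  L0: {n,p,w} / ∅
  L1: {d} / {p,w}
  L2: {r} / ∅
  L3: {w} / {n,w}
  L4: {e,w} / ∅
  L5: {n} / ∅

Backward fixpoint:
  L0: in=∅ out={n,p,w}
  L1: in={n,p,w} out={n,p,w}
  L2: in=∅ out=∅
  L3: in={n,p,w} out={n,p,w}
  L4: in=∅ out=∅
  L5: in=∅ out=∅

Conflict graph:
  d↔{n,p,w}
  e↔∅
  n↔{d,p,w}
  p↔{d,n,w}
  r↔∅
  w↔{d,n,p}

Colouring:
  lower bound: {d,n,p,w} mutually conflict ⇒ χ ≥ 4
  4-colouring: r0={d,e,r}  r1={n}  r2={p}  r3={w}
  χ = 4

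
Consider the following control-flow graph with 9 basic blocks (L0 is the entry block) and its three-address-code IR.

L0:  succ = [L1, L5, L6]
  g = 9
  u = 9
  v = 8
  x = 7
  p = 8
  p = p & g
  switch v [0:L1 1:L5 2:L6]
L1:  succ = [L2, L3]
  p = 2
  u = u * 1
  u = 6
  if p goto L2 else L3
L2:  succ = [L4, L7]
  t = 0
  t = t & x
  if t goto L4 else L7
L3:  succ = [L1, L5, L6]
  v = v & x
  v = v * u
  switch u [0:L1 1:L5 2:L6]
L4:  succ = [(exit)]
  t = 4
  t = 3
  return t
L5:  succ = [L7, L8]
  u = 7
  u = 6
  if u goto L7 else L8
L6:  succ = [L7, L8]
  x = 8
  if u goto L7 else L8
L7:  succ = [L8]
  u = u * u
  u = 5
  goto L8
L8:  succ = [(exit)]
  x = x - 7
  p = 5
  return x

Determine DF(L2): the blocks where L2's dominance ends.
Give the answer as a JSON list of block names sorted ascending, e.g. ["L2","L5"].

Answer: ["L7"]

Derivation:
idom tree: L1←L0 L2←L1 L3←L1 L4←L2 L5←L0 L6←L0 L7←L0 L8←L0
Dom at joins:
  L1: preds {L0,L3}: {L0} ∩ {L0,L1,L3} = {L0}; idom=L0
  L5: preds {L0,L3}: {L0} ∩ {L0,L1,L3} = {L0}; idom=L0
  L6: preds {L0,L3}: {L0} ∩ {L0,L1,L3} = {L0}; idom=L0
  L7: preds {L2,L5,L6}: {L0,L1,L2} ∩ {L0,L5} ∩ {L0,L6} = {L0}; idom=L0
  L8: preds {L5,L6,L7}: {L0,L5} ∩ {L0,L6} ∩ {L0,L7} = {L0}; idom=L0

Frontier:
  join L1 pred L0: · stop@L0
  join L1 pred L3: L3→L1 stop@L0
  join L5 pred L0: · stop@L0
  join L5 pred L3: L3→L1 stop@L0
  join L6 pred L0: · stop@L0
  join L6 pred L3: L3→L1 stop@L0
  join L7 pred L2: L2→L1 stop@L0
  join L7 pred L5: L5 stop@L0
  join L7 pred L6: L6 stop@L0
  join L8 pred L5: L5 stop@L0
  join L8 pred L6: L6 stop@L0
  join L8 pred L7: L7 stop@L0
  L0: DF=∅
  L1: DF={L1,L5,L6,L7}
  L2: DF={L7}
  L3: DF={L1,L5,L6}
  L4: DF=∅
  L5: DF={L7,L8}
  L6: DF={L7,L8}
  L7: DF={L8}
  L8: DF=∅

DF(L2) = ["L7"]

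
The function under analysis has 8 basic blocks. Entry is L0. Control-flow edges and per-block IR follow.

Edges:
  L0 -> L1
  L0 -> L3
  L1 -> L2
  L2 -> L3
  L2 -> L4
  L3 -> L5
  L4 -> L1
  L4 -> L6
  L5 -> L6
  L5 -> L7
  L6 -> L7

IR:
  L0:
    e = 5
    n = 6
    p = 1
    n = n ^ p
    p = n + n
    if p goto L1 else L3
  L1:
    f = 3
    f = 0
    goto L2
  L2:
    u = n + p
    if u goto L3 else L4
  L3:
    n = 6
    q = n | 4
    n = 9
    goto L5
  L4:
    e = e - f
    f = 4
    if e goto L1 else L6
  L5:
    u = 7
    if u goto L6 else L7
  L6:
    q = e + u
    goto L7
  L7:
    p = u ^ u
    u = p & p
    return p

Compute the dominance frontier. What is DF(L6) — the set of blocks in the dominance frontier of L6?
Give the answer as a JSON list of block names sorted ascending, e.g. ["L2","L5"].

Answer: ["L7"]

Working:
idom tree: L1←L0 L2←L1 L3←L0 L4←L2 L5←L3 L6←L0 L7←L0
Dom at joins:
  L1: preds {L0,L4}: {L0} ∩ {L0,L1,L2,L4} = {L0}; idom=L0
  L3: preds {L0,L2}: {L0} ∩ {L0,L1,L2} = {L0}; idom=L0
  L6: preds {L4,L5}: {L0,L1,L2,L4} ∩ {L0,L3,L5} = {L0}; idom=L0
  L7: preds {L5,L6}: {L0,L3,L5} ∩ {L0,L6} = {L0}; idom=L0

DF walk-up:
  join L1 pred L0: · stop@L0
  join L1 pred L4: L4→L2→L1 stop@L0
  join L3 pred L0: · stop@L0
  join L3 pred L2: L2→L1 stop@L0
  join L6 pred L4: L4→L2→L1 stop@L0
  join L6 pred L5: L5→L3 stop@L0
  join L7 pred L5: L5→L3 stop@L0
  join L7 pred L6: L6 stop@L0
  DF(L0)=∅
  DF(L1)={L1,L3,L6}
  DF(L2)={L1,L3,L6}
  DF(L3)={L6,L7}
  DF(L4)={L1,L6}
  DF(L5)={L6,L7}
  DF(L6)={L7}
  DF(L7)=∅

DF(L6) = ["L7"]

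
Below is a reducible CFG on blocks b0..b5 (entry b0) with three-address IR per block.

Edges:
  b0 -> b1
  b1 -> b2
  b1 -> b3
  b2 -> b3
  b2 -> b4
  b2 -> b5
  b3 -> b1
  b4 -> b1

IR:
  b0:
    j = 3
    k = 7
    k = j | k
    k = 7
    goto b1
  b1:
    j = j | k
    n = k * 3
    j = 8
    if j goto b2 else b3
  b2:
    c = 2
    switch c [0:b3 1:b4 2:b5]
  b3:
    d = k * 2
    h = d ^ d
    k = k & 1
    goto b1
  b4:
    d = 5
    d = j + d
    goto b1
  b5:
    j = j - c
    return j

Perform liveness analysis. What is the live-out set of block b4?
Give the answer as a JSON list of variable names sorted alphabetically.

Answer: ["j", "k"]

Analysis:
def/use:
  b0: {j,k} / ∅
  b1: {j,n} / {j,k}
  b2: {c} / ∅
  b3: {d,h,k} / {k}
  b4: {d} / {j}
  b5: {j} / {c,j}

Live sets:
  live b0: ∅→{j,k}
  live b1: {j,k}→{j,k}
  live b2: {j,k}→{c,j,k}
  live b3: {j,k}→{j,k}
  live b4: {j,k}→{j,k}
  live b5: {c,j}→∅

live-out(b4) = ["j", "k"]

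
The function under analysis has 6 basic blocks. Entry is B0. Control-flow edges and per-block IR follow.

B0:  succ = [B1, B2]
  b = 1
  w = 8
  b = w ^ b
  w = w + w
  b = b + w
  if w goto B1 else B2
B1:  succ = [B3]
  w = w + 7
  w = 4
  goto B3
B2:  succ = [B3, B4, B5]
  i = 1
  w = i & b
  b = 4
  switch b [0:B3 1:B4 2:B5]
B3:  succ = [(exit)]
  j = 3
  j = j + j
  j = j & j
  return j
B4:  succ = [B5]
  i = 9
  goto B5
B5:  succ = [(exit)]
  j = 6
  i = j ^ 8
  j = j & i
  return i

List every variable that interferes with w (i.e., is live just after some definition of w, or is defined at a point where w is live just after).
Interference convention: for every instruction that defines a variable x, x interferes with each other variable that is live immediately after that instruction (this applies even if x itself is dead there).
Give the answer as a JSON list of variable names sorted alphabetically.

def/use:
  B0: def={b,w} ue=∅
  B1: def={w} ue={w}
  B2: def={b,i,w} ue={b}
  B3: def={j} ue=∅
  B4: def={i} ue=∅
  B5: def={i,j} ue=∅

Live sets:
  B0 li=∅ lo={b,w}
  B1 li={w} lo=∅
  B2 li={b} lo=∅
  B3 li=∅ lo=∅
  B4 li=∅ lo=∅
  B5 li=∅ lo=∅

Conflict graph:
  b↔{i,w}
  i↔{b,j}
  j↔{i}
  w↔{b}

N(w) = ["b"]

Answer: ["b"]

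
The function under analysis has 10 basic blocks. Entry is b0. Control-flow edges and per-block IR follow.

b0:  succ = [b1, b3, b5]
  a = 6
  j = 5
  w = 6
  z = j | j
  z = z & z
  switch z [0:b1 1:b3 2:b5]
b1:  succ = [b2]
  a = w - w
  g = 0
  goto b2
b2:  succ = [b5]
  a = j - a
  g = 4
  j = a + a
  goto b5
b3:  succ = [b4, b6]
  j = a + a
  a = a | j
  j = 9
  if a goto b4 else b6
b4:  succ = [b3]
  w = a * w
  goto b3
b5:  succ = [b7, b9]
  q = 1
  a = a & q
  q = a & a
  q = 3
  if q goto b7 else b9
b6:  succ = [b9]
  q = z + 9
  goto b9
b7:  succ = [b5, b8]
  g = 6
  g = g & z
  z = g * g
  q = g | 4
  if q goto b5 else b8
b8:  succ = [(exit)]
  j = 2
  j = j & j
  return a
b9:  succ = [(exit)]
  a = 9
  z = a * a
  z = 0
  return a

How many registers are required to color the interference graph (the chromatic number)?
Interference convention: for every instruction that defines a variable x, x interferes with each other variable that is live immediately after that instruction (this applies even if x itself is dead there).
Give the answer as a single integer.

Answer: 4

Derivation:
def/use:
  b0: {a,j,w,z} / ∅
  b1: {a,g} / {w}
  b2: {a,g,j} / {a,j}
  b3: {a,j} / {a}
  b4: {w} / {a,w}
  b5: {a,q} / {a}
  b6: {q} / {z}
  b7: {g,q,z} / {z}
  b8: {j} / {a}
  b9: {a,z} / ∅

Backward fixpoint:
  live b0: ∅→{a,j,w,z}
  live b1: {j,w,z}→{a,j,z}
  live b2: {a,j,z}→{a,z}
  live b3: {a,w,z}→{a,w,z}
  live b4: {a,w,z}→{a,w,z}
  live b5: {a,z}→{a,z}
  live b6: {z}→∅
  live b7: {a,z}→{a,z}
  live b8: {a}→∅
  live b9: ∅→∅

Conflict graph:
  a↔{g,j,q,w,z}
  g↔{a,j,z}
  j↔{a,g,w,z}
  q↔{a,z}
  w↔{a,j,z}
  z↔{a,g,j,q,w}

Registers:
  clique {a,g,j,z} ⇒ need ≥ 4
  assign a→c0 g→c3 j→c2 q→c2 w→c3 z→c1 — no edge inside a register ⇒ χ ≤ 4
  χ = 4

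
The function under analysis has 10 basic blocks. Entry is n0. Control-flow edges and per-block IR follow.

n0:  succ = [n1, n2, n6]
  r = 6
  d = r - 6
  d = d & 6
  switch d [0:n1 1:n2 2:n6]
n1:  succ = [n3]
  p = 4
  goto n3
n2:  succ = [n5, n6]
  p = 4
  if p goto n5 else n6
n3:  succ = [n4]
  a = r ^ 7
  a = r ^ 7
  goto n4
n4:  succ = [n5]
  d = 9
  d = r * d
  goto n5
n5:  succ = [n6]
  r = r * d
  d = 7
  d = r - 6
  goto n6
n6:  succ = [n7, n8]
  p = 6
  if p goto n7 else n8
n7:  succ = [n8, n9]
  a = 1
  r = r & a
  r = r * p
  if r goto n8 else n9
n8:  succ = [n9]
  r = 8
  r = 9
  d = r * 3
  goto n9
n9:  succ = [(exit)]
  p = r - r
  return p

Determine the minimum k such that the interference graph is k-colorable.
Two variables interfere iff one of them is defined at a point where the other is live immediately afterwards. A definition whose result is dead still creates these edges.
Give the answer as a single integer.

Per-block:
  n0: {d,r} / ∅
  n1: {p} / ∅
  n2: {p} / ∅
  n3: {a} / {r}
  n4: {d} / {r}
  n5: {d,r} / {d,r}
  n6: {p} / ∅
  n7: {a,r} / {p,r}
  n8: {d,r} / ∅
  n9: {p} / {r}

Liveness:
  live n0: ∅→{d,r}
  live n1: {r}→{r}
  live n2: {d,r}→{d,r}
  live n3: {r}→{r}
  live n4: {r}→{d,r}
  live n5: {d,r}→{r}
  live n6: {r}→{p,r}
  live n7: {p,r}→{r}
  live n8: ∅→{r}
  live n9: {r}→∅

Interference:
  a: {p,r}
  d: {p,r}
  p: {a,d,r}
  r: {a,d,p}

Colouring:
  {a,p,r} pairwise interfere (3-clique) ⇒ χ ≥ 3
  assign a→c2 d→c2 p→c0 r→c1 — no edge inside a register ⇒ χ ≤ 3
  χ = 3

Answer: 3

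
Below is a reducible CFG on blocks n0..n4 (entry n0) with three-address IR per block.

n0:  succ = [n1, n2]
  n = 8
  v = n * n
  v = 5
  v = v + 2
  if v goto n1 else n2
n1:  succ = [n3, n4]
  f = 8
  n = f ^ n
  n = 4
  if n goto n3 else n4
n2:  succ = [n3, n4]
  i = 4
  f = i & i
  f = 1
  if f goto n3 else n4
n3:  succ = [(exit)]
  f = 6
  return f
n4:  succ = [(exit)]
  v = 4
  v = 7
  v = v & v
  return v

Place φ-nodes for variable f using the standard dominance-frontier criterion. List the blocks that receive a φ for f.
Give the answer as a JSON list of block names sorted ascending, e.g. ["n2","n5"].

Answer: ["n3", "n4"]

Derivation:
idom tree: n1←n0 n2←n0 n3←n0 n4←n0
Join-block Dom:
  n3: preds {n1,n2}: {n0,n1} ∩ {n0,n2} = {n0}; idom=n0
  n4: preds {n1,n2}: {n0,n1} ∩ {n0,n2} = {n0}; idom=n0

Frontier:
  join n3 pred n1: n1 stop@n0
  join n3 pred n2: n2 stop@n0
  join n4 pred n1: n1 stop@n0
  join n4 pred n2: n2 stop@n0
  n0: DF=∅
  n1: DF={n3,n4}
  n2: DF={n3,n4}
  n3: DF=∅
  n4: DF=∅

φ for f: defs {n1,n2,n3}
  DF⁺ = {n3,n4}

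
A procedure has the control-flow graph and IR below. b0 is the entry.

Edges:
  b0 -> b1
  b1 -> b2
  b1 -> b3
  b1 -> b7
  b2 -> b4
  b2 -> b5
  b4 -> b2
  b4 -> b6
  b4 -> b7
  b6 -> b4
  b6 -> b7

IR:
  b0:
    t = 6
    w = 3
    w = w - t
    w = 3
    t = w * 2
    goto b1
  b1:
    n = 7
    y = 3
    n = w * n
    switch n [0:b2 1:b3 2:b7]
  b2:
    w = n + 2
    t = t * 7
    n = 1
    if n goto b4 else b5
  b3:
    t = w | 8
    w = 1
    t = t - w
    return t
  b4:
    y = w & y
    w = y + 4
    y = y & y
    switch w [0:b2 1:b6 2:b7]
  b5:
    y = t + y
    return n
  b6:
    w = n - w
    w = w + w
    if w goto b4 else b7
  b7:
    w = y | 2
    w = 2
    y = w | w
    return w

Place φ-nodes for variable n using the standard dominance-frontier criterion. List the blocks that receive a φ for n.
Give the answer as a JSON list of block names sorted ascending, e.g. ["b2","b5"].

Answer: ["b2", "b7"]

Working:
idom tree: b1←b0 b2←b1 b3←b1 b4←b2 b5←b2 b6←b4 b7←b1
Dom∩ at merges:
  b2: preds {b1,b4}: {b0,b1} ∩ {b0,b1,b2,b4} = {b0,b1}; idom=b1
  b4: preds {b2,b6}: {b0,b1,b2} ∩ {b0,b1,b2,b4,b6} = {b0,b1,b2}; idom=b2
  b7: preds {b1,b4,b6}: {b0,b1} ∩ {b0,b1,b2,b4} ∩ {b0,b1,b2,b4,b6} = {b0,b1}; idom=b1

DF derivation:
  join b2 pred b1: · stop@b1
  join b2 pred b4: b4→b2 stop@b1
  join b4 pred b2: · stop@b2
  join b4 pred b6: b6→b4 stop@b2
  join b7 pred b1: · stop@b1
  join b7 pred b4: b4→b2 stop@b1
  join b7 pred b6: b6→b4→b2 stop@b1
  b0 → ∅
  b1 → ∅
  b2 → {b2,b7}
  b3 → ∅
  b4 → {b2,b4,b7}
  b5 → ∅
  b6 → {b4,b7}
  b7 → ∅

φ for n: defs {b1,b2}
  DF⁺ = {b2,b7}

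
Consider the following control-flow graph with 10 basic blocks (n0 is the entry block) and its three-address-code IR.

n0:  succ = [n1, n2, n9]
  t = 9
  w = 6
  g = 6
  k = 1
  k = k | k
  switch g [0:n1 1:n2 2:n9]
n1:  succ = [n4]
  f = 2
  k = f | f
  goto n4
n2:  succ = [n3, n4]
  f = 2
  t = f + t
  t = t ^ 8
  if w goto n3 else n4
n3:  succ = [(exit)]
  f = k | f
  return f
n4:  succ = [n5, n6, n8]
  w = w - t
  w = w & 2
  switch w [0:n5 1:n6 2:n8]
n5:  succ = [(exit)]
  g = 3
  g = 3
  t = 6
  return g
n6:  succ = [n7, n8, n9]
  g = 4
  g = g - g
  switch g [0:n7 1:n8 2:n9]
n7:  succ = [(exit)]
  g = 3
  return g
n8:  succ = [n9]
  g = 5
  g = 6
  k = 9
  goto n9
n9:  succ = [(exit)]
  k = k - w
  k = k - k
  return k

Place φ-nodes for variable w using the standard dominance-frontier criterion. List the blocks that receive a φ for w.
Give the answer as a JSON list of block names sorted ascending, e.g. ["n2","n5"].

idom tree: n1←n0 n2←n0 n3←n2 n4←n0 n5←n4 n6←n4 n7←n6 n8←n4 n9←n0
Join-block Dom:
  n4: preds {n1,n2}: {n0,n1} ∩ {n0,n2} = {n0}; idom=n0
  n8: preds {n4,n6}: {n0,n4} ∩ {n0,n4,n6} = {n0,n4}; idom=n4
  n9: preds {n0,n6,n8}: {n0} ∩ {n0,n4,n6} ∩ {n0,n4,n8} = {n0}; idom=n0

Frontier:
  join n4 pred n1: n1 stop@n0
  join n4 pred n2: n2 stop@n0
  join n8 pred n4: · stop@n4
  join n8 pred n6: n6 stop@n4
  join n9 pred n0: · stop@n0
  join n9 pred n6: n6→n4 stop@n0
  join n9 pred n8: n8→n4 stop@n0
  n0 → ∅
  n1 → {n4}
  n2 → {n4}
  n3 → ∅
  n4 → {n9}
  n5 → ∅
  n6 → {n8,n9}
  n7 → ∅
  n8 → {n9}
  n9 → ∅

φ for w: defs {n0,n4}
  DF⁺ = {n9}

Answer: ["n9"]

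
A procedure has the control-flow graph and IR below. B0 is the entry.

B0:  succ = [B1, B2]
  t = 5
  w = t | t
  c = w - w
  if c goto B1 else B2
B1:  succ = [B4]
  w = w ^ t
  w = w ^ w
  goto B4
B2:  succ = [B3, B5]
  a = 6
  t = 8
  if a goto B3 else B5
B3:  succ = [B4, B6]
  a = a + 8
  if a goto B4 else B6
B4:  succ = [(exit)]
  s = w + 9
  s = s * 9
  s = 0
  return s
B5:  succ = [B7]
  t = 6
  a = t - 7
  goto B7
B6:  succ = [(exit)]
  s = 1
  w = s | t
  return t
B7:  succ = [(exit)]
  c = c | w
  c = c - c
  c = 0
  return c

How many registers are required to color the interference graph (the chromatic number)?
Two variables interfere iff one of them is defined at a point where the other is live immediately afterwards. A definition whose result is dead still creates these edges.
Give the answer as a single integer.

Answer: 4

Derivation:
Per-block:
  B0 def {c,t,w} use ∅
  B1 def {w} use {t,w}
  B2 def {a,t} use ∅
  B3 def {a} use {a}
  B4 def {s} use {w}
  B5 def {a,t} use ∅
  B6 def {s,w} use {t}
  B7 def {c} use {c,w}

Liveness:
  live B0: ∅→{c,t,w}
  live B1: {t,w}→{w}
  live B2: {c,w}→{a,c,t,w}
  live B3: {a,t,w}→{t,w}
  live B4: {w}→∅
  live B5: {c,w}→{c,w}
  live B6: {t}→∅
  live B7: {c,w}→∅

Conflict graph:
  a↔{c,t,w}
  c↔{a,t,w}
  s↔{t}
  t↔{a,c,s,w}
  w↔{a,c,t}

Chromatic number:
  lower bound: {a,c,t,w} mutually conflict ⇒ χ ≥ 4
  assign a→R1 c→R2 s→R1 t→R0 w→R3 — no edge inside a register ⇒ χ ≤ 4
  χ = 4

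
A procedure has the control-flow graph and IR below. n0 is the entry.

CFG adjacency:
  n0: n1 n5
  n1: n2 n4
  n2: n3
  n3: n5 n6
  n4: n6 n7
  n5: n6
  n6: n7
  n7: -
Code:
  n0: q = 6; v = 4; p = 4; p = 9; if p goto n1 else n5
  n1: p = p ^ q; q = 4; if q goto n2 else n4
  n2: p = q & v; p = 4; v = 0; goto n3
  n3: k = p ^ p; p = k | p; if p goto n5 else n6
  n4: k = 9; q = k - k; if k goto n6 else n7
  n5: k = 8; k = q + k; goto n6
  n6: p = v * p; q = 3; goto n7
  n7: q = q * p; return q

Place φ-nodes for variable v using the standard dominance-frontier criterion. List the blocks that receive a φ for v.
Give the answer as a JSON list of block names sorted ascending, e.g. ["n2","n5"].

idom tree: n1←n0 n2←n1 n3←n2 n4←n1 n5←n0 n6←n0 n7←n0
Join-block Dom:
  n5: preds {n0,n3}: {n0} ∩ {n0,n1,n2,n3} = {n0}; idom=n0
  n6: preds {n3,n4,n5}: {n0,n1,n2,n3} ∩ {n0,n1,n4} ∩ {n0,n5} = {n0}; idom=n0
  n7: preds {n4,n6}: {n0,n1,n4} ∩ {n0,n6} = {n0}; idom=n0

DF walk-up:
  n5←n0: walk · to n0
  n5←n3: walk n3→n2→n1 to n0
  n6←n3: walk n3→n2→n1 to n0
  n6←n4: walk n4→n1 to n0
  n6←n5: walk n5 to n0
  n7←n4: walk n4→n1 to n0
  n7←n6: walk n6 to n0
  DF(n0)=∅
  DF(n1)={n5,n6,n7}
  DF(n2)={n5,n6}
  DF(n3)={n5,n6}
  DF(n4)={n6,n7}
  DF(n5)={n6}
  DF(n6)={n7}
  DF(n7)=∅

φ for v: defs {n0,n2}
  DF⁺ = {n5,n6,n7}

Answer: ["n5", "n6", "n7"]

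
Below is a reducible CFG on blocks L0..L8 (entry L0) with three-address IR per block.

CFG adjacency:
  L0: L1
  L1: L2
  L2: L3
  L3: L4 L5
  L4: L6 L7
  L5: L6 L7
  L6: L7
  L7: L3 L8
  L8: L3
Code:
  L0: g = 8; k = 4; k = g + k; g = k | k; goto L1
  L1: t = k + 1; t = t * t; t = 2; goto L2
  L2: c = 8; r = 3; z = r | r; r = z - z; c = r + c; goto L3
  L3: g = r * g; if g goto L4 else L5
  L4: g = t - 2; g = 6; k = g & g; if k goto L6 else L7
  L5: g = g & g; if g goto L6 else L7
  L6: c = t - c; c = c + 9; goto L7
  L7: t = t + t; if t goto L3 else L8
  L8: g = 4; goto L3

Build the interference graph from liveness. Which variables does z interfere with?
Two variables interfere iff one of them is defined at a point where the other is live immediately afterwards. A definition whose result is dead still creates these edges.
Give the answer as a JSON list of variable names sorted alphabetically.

Answer: ["c", "g", "t"]

Working:
Block summaries:
  L0 def {g,k} use ∅
  L1 def {t} use {k}
  L2 def {c,r,z} use ∅
  L3 def {g} use {g,r}
  L4 def {g,k} use {t}
  L5 def {g} use {g}
  L6 def {c} use {c,t}
  L7 def {t} use {t}
  L8 def {g} use ∅

Live sets:
  L0 li=∅ lo={g,k}
  L1 li={g,k} lo={g,t}
  L2 li={g,t} lo={c,g,r,t}
  L3 li={c,g,r,t} lo={c,g,r,t}
  L4 li={c,r,t} lo={c,g,r,t}
  L5 li={c,g,r,t} lo={c,g,r,t}
  L6 li={c,g,r,t} lo={c,g,r,t}
  L7 li={c,g,r,t} lo={c,g,r,t}
  L8 li={c,r,t} lo={c,g,r,t}

Interference:
  c — {g,k,r,t,z}
  g — {c,k,r,t,z}
  k — {c,g,r,t}
  r — {c,g,k,t}
  t — {c,g,k,r,z}
  z — {c,g,t}

N(z) = ["c", "g", "t"]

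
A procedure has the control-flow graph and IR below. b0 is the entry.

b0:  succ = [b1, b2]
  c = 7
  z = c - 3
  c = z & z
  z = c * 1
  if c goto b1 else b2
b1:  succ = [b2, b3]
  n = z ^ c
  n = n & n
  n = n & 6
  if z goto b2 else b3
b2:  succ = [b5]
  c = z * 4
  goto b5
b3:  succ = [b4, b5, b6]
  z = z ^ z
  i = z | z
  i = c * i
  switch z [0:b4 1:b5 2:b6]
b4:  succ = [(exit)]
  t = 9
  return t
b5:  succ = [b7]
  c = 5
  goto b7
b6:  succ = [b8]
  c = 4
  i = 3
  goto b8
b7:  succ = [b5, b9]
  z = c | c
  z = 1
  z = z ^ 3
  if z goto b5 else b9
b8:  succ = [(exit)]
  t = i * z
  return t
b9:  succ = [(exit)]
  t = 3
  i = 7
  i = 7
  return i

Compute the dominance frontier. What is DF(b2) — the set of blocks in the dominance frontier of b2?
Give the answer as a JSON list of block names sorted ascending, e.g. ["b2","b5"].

Answer: ["b5"]

Derivation:
idom tree: b1←b0 b2←b0 b3←b1 b4←b3 b5←b0 b6←b3 b7←b5 b8←b6 b9←b7
Join-block Dom:
  b2: preds {b0,b1}: {b0} ∩ {b0,b1} = {b0}; idom=b0
  b5: preds {b2,b3,b7}: {b0,b2} ∩ {b0,b1,b3} ∩ {b0,b5,b7} = {b0}; idom=b0

DF derivation:
  join b2 pred b0: · stop@b0
  join b2 pred b1: b1 stop@b0
  join b5 pred b2: b2 stop@b0
  join b5 pred b3: b3→b1 stop@b0
  join b5 pred b7: b7→b5 stop@b0
  b0 → ∅
  b1 → {b2,b5}
  b2 → {b5}
  b3 → {b5}
  b4 → ∅
  b5 → {b5}
  b6 → ∅
  b7 → {b5}
  b8 → ∅
  b9 → ∅

DF(b2) = ["b5"]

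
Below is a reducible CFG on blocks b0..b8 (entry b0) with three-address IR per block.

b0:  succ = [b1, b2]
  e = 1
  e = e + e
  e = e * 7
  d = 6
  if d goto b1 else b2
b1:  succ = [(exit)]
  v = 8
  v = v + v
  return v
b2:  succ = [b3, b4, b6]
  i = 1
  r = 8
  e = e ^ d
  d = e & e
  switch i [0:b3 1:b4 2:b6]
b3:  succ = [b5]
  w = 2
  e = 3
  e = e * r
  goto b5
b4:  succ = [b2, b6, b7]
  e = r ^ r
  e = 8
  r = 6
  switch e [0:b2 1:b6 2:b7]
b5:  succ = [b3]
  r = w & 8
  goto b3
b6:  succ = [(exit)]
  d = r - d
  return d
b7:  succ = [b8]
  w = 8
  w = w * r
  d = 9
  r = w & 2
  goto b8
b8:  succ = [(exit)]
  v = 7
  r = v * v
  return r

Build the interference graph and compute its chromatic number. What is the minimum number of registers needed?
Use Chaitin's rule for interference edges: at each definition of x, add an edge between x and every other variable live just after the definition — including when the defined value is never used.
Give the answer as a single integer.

def/use:
  b0: def={d,e} ue=∅
  b1: def={v} ue=∅
  b2: def={d,e,i,r} ue={d,e}
  b3: def={e,w} ue={r}
  b4: def={e,r} ue={r}
  b5: def={r} ue={w}
  b6: def={d} ue={d,r}
  b7: def={d,r,w} ue={r}
  b8: def={r,v} ue=∅

Live sets:
  b0: in=∅ out={d,e}
  b1: in=∅ out=∅
  b2: in={d,e} out={d,r}
  b3: in={r} out={w}
  b4: in={d,r} out={d,e,r}
  b5: in={w} out={r}
  b6: in={d,r} out=∅
  b7: in={r} out=∅
  b8: in=∅ out=∅

Conflict graph:
  d: {e,i,r,w}
  e: {d,i,r,w}
  i: {d,e,r}
  r: {d,e,i,w}
  v: ∅
  w: {d,e,r}

Colouring:
  {d,e,i,r} pairwise interfere (4-clique) ⇒ χ ≥ 4
  assign d→r0 e→r1 i→r3 r→r2 v→r0 w→r3 — no edge inside a register ⇒ χ ≤ 4
  χ = 4

Answer: 4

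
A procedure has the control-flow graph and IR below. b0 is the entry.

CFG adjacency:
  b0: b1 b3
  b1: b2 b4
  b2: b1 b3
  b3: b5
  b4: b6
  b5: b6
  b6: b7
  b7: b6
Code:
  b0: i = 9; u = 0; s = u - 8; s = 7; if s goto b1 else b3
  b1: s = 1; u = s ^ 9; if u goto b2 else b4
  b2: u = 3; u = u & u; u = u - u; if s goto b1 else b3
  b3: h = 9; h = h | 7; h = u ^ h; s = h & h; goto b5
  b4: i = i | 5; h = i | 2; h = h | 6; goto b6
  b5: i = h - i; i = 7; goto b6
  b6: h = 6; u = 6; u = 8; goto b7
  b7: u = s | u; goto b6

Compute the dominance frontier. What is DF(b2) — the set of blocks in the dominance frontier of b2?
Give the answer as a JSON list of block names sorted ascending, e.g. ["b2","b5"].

Answer: ["b1", "b3"]

Analysis:
idom tree: b1←b0 b2←b1 b3←b0 b4←b1 b5←b3 b6←b0 b7←b6
Dom at joins:
  b1: preds {b0,b2}: {b0} ∩ {b0,b1,b2} = {b0}; idom=b0
  b3: preds {b0,b2}: {b0} ∩ {b0,b1,b2} = {b0}; idom=b0
  b6: preds {b4,b5,b7}: {b0,b1,b4} ∩ {b0,b3,b5} ∩ {b0,b6,b7} = {b0}; idom=b0

DF derivation:
  join b1 pred b0: · stop@b0
  join b1 pred b2: b2→b1 stop@b0
  join b3 pred b0: · stop@b0
  join b3 pred b2: b2→b1 stop@b0
  join b6 pred b4: b4→b1 stop@b0
  join b6 pred b5: b5→b3 stop@b0
  join b6 pred b7: b7→b6 stop@b0
  b0 → ∅
  b1 → {b1,b3,b6}
  b2 → {b1,b3}
  b3 → {b6}
  b4 → {b6}
  b5 → {b6}
  b6 → {b6}
  b7 → {b6}

DF(b2) = ["b1", "b3"]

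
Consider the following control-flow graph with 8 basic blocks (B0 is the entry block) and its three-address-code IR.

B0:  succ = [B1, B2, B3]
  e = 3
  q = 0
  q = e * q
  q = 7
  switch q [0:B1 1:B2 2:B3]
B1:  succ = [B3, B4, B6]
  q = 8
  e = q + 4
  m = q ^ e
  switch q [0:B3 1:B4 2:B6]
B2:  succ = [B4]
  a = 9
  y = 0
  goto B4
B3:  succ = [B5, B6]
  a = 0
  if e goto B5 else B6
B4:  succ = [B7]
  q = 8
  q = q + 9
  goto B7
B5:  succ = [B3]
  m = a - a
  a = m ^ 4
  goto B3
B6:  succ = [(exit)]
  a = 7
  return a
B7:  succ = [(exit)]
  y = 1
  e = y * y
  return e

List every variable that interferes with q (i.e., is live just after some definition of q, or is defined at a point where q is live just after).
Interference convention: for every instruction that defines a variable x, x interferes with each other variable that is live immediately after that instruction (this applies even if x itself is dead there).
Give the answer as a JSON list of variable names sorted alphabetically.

Per-block:
  B0 def {e,q} use ∅
  B1 def {e,m,q} use ∅
  B2 def {a,y} use ∅
  B3 def {a} use {e}
  B4 def {q} use ∅
  B5 def {a,m} use {a}
  B6 def {a} use ∅
  B7 def {e,y} use ∅

Liveness:
  B0 li=∅ lo={e}
  B1 li=∅ lo={e}
  B2 li=∅ lo=∅
  B3 li={e} lo={a,e}
  B4 li=∅ lo=∅
  B5 li={a,e} lo={e}
  B6 li=∅ lo=∅
  B7 li=∅ lo=∅

Conflict graph:
  a: {e}
  e: {a,m,q}
  m: {e,q}
  q: {e,m}
  y: ∅

N(q) = ["e", "m"]

Answer: ["e", "m"]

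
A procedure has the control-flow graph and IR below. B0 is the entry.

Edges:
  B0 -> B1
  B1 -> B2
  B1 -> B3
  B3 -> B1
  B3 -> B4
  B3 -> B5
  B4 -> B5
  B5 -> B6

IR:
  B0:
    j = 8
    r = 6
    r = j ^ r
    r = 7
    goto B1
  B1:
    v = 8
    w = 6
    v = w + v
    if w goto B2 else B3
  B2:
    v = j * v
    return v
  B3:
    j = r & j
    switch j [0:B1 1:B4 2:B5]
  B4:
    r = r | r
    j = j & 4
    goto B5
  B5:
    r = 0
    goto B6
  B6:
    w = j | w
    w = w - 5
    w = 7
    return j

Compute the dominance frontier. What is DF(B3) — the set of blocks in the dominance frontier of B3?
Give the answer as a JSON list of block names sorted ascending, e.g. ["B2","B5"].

idom tree: B1←B0 B2←B1 B3←B1 B4←B3 B5←B3 B6←B5
Join-block Dom:
  B1: preds {B0,B3}: {B0} ∩ {B0,B1,B3} = {B0}; idom=B0
  B5: preds {B3,B4}: {B0,B1,B3} ∩ {B0,B1,B3,B4} = {B0,B1,B3}; idom=B3

DF walk-up:
  join B1 pred B0: · stop@B0
  join B1 pred B3: B3→B1 stop@B0
  join B5 pred B3: · stop@B3
  join B5 pred B4: B4 stop@B3
  B0: DF=∅
  B1: DF={B1}
  B2: DF=∅
  B3: DF={B1}
  B4: DF={B5}
  B5: DF=∅
  B6: DF=∅

DF(B3) = ["B1"]

Answer: ["B1"]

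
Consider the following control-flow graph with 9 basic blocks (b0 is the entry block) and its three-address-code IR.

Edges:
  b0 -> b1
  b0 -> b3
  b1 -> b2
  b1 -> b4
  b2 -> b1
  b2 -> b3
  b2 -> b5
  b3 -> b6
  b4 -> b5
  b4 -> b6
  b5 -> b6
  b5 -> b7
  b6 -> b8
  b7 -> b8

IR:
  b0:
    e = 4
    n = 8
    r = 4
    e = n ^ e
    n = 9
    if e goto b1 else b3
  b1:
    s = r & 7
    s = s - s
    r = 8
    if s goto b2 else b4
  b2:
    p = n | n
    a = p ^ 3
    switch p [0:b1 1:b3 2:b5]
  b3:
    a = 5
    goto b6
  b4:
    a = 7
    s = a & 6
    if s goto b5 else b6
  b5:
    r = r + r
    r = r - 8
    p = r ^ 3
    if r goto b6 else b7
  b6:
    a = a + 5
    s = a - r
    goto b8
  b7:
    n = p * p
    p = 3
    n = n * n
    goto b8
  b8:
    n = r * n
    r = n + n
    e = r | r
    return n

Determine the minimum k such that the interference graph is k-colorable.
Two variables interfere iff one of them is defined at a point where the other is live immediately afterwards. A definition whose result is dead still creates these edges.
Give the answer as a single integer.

Block summaries:
  b0 def {e,n,r} use ∅
  b1 def {r,s} use {r}
  b2 def {a,p} use {n}
  b3 def {a} use ∅
  b4 def {a,s} use ∅
  b5 def {p,r} use {r}
  b6 def {a,s} use {a,r}
  b7 def {n,p} use {p}
  b8 def {e,n,r} use {n,r}

Liveness:
  b0: in=∅ out={n,r}
  b1: in={n,r} out={n,r}
  b2: in={n,r} out={a,n,r}
  b3: in={n,r} out={a,n,r}
  b4: in={n,r} out={a,n,r}
  b5: in={a,n,r} out={a,n,p,r}
  b6: in={a,n,r} out={n,r}
  b7: in={p,r} out={n,r}
  b8: in={n,r} out=∅

Conflict graph:
  a↔{n,p,r,s}
  e↔{n,r}
  n↔{a,e,p,r,s}
  p↔{a,n,r}
  r↔{a,e,n,p,s}
  s↔{a,n,r}

Chromatic number:
  lower bound: {a,n,p,r} mutually conflict ⇒ χ ≥ 4
  assign a→r2 e→r2 n→r0 p→r3 r→r1 s→r3 — no edge inside a register ⇒ χ ≤ 4
  χ = 4

Answer: 4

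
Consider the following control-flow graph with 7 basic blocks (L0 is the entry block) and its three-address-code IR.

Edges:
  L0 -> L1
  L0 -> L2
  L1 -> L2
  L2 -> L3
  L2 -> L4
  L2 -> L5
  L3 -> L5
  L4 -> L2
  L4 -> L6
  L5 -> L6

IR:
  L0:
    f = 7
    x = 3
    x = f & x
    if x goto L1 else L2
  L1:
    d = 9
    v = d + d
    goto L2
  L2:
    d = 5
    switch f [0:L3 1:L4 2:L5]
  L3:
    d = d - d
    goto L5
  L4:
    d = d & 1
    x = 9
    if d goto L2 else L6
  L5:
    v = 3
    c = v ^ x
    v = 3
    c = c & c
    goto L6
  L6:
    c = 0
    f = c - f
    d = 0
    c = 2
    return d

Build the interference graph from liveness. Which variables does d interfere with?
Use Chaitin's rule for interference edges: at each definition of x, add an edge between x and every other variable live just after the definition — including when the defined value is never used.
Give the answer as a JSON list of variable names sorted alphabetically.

Per-block:
  L0 def {f,x} use ∅
  L1 def {d,v} use ∅
  L2 def {d} use {f}
  L3 def {d} use {d}
  L4 def {d,x} use {d}
  L5 def {c,v} use {x}
  L6 def {c,d,f} use {f}

Backward fixpoint:
  L0 li=∅ lo={f,x}
  L1 li={f,x} lo={f,x}
  L2 li={f,x} lo={d,f,x}
  L3 li={d,f,x} lo={f,x}
  L4 li={d,f} lo={f,x}
  L5 li={f,x} lo={f}
  L6 li={f} lo=∅

Conflict graph:
  c↔{d,f,v}
  d↔{c,f,x}
  f↔{c,d,v,x}
  v↔{c,f,x}
  x↔{d,f,v}

N(d) = ["c", "f", "x"]

Answer: ["c", "f", "x"]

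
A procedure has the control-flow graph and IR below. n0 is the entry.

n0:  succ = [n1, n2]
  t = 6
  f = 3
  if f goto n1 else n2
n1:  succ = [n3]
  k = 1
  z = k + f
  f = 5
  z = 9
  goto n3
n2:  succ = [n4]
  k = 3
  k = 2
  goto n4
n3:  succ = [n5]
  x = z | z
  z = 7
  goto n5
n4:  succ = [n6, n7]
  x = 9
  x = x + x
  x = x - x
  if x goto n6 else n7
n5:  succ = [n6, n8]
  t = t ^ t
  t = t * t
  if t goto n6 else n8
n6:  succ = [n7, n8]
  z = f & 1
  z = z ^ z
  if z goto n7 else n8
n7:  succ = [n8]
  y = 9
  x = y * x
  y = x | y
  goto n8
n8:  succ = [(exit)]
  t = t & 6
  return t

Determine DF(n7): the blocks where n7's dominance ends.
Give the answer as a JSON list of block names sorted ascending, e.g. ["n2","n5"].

idom tree: n1←n0 n2←n0 n3←n1 n4←n2 n5←n3 n6←n0 n7←n0 n8←n0
Join-block Dom:
  n6: preds {n4,n5}: {n0,n2,n4} ∩ {n0,n1,n3,n5} = {n0}; idom=n0
  n7: preds {n4,n6}: {n0,n2,n4} ∩ {n0,n6} = {n0}; idom=n0
  n8: preds {n5,n6,n7}: {n0,n1,n3,n5} ∩ {n0,n6} ∩ {n0,n7} = {n0}; idom=n0

Frontier:
  n6←n4: walk n4→n2 to n0
  n6←n5: walk n5→n3→n1 to n0
  n7←n4: walk n4→n2 to n0
  n7←n6: walk n6 to n0
  n8←n5: walk n5→n3→n1 to n0
  n8←n6: walk n6 to n0
  n8←n7: walk n7 to n0
  DF(n0)=∅
  DF(n1)={n6,n8}
  DF(n2)={n6,n7}
  DF(n3)={n6,n8}
  DF(n4)={n6,n7}
  DF(n5)={n6,n8}
  DF(n6)={n7,n8}
  DF(n7)={n8}
  DF(n8)=∅

DF(n7) = ["n8"]

Answer: ["n8"]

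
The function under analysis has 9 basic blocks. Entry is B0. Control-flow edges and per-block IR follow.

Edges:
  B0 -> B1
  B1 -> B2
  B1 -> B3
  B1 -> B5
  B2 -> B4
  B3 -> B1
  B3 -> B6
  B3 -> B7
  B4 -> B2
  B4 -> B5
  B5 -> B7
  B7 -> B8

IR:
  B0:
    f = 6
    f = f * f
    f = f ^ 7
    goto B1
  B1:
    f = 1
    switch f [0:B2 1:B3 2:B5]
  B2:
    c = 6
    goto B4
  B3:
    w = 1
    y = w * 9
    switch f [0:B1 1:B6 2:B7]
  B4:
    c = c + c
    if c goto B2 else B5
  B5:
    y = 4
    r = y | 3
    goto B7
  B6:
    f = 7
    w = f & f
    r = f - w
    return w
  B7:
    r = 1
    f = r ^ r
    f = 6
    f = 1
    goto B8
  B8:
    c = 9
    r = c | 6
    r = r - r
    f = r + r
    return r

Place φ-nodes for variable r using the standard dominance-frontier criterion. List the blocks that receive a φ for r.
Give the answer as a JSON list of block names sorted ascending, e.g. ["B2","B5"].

idom tree: B1←B0 B2←B1 B3←B1 B4←B2 B5←B1 B6←B3 B7←B1 B8←B7
Dom at joins:
  B1: preds {B0,B3}: {B0} ∩ {B0,B1,B3} = {B0}; idom=B0
  B2: preds {B1,B4}: {B0,B1} ∩ {B0,B1,B2,B4} = {B0,B1}; idom=B1
  B5: preds {B1,B4}: {B0,B1} ∩ {B0,B1,B2,B4} = {B0,B1}; idom=B1
  B7: preds {B3,B5}: {B0,B1,B3} ∩ {B0,B1,B5} = {B0,B1}; idom=B1

DF walk-up:
  B1←B0: walk · to B0
  B1←B3: walk B3→B1 to B0
  B2←B1: walk · to B1
  B2←B4: walk B4→B2 to B1
  B5←B1: walk · to B1
  B5←B4: walk B4→B2 to B1
  B7←B3: walk B3 to B1
  B7←B5: walk B5 to B1
  B0: DF=∅
  B1: DF={B1}
  B2: DF={B2,B5}
  B3: DF={B1,B7}
  B4: DF={B2,B5}
  B5: DF={B7}
  B6: DF=∅
  B7: DF=∅
  B8: DF=∅

φ for r: defs {B5,B6,B7,B8}
  DF⁺ = {B7}

Answer: ["B7"]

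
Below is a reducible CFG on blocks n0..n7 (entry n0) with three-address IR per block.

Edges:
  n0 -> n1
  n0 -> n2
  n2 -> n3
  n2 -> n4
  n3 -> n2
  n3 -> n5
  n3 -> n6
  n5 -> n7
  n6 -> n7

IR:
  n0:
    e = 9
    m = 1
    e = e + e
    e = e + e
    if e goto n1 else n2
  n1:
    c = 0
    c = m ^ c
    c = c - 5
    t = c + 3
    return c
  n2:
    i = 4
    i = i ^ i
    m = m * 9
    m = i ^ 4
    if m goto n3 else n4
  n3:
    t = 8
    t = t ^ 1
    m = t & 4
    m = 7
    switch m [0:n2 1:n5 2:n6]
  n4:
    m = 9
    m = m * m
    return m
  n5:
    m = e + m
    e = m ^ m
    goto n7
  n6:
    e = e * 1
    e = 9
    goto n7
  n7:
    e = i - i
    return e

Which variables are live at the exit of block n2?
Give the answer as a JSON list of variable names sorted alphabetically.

Answer: ["e", "i"]

Derivation:
def/use:
  n0 def {e,m} use ∅
  n1 def {c,t} use {m}
  n2 def {i,m} use {m}
  n3 def {m,t} use ∅
  n4 def {m} use ∅
  n5 def {e,m} use {e,m}
  n6 def {e} use {e}
  n7 def {e} use {i}

Backward fixpoint:
  live n0: ∅→{e,m}
  live n1: {m}→∅
  live n2: {e,m}→{e,i}
  live n3: {e,i}→{e,i,m}
  live n4: ∅→∅
  live n5: {e,i,m}→{i}
  live n6: {e,i}→{i}
  live n7: {i}→∅

live-out(n2) = ["e", "i"]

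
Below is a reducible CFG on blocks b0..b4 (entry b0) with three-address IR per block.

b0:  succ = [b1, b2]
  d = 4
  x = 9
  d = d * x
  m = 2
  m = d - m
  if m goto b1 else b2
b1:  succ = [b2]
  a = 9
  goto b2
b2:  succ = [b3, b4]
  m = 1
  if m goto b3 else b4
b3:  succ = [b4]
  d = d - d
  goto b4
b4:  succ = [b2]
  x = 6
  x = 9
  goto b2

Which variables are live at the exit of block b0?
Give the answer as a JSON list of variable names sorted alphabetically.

Per-block:
  b0: {d,m,x} / ∅
  b1: {a} / ∅
  b2: {m} / ∅
  b3: {d} / {d}
  b4: {x} / ∅

Backward fixpoint:
  b0 li=∅ lo={d}
  b1 li={d} lo={d}
  b2 li={d} lo={d}
  b3 li={d} lo={d}
  b4 li={d} lo={d}

live-out(b0) = ["d"]

Answer: ["d"]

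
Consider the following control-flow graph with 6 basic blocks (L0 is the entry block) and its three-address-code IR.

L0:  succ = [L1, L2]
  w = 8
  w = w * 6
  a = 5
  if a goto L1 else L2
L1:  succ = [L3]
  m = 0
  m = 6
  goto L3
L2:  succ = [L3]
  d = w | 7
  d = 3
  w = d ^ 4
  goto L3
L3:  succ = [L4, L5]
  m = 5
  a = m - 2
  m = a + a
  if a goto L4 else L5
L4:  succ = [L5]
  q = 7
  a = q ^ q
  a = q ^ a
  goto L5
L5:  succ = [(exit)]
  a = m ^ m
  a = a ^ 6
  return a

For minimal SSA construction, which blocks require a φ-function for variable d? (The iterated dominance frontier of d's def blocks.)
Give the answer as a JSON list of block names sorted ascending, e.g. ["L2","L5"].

idom tree: L1←L0 L2←L0 L3←L0 L4←L3 L5←L3
Join-block Dom:
  L3: preds {L1,L2}: {L0,L1} ∩ {L0,L2} = {L0}; idom=L0
  L5: preds {L3,L4}: {L0,L3} ∩ {L0,L3,L4} = {L0,L3}; idom=L3

DF walk-up:
  join L3 pred L1: L1 stop@L0
  join L3 pred L2: L2 stop@L0
  join L5 pred L3: · stop@L3
  join L5 pred L4: L4 stop@L3
  L0 → ∅
  L1 → {L3}
  L2 → {L3}
  L3 → ∅
  L4 → {L5}
  L5 → ∅

φ for d: defs {L2}
  DF⁺ = {L3}

Answer: ["L3"]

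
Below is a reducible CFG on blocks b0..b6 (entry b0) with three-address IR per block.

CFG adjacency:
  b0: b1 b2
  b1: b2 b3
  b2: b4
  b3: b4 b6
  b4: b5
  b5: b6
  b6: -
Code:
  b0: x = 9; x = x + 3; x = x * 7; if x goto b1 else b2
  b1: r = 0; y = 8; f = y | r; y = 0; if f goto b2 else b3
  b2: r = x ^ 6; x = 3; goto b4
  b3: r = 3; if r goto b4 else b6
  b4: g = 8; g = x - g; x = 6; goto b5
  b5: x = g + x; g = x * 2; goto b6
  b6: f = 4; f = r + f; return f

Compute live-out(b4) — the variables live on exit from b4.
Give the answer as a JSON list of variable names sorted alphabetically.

Answer: ["g", "r", "x"]

Derivation:
def/use:
  b0: {x} / ∅
  b1: {f,r,y} / ∅
  b2: {r,x} / {x}
  b3: {r} / ∅
  b4: {g,x} / {x}
  b5: {g,x} / {g,x}
  b6: {f} / {r}

Backward fixpoint:
  b0: in=∅ out={x}
  b1: in={x} out={x}
  b2: in={x} out={r,x}
  b3: in={x} out={r,x}
  b4: in={r,x} out={g,r,x}
  b5: in={g,r,x} out={r}
  b6: in={r} out=∅

live-out(b4) = ["g", "r", "x"]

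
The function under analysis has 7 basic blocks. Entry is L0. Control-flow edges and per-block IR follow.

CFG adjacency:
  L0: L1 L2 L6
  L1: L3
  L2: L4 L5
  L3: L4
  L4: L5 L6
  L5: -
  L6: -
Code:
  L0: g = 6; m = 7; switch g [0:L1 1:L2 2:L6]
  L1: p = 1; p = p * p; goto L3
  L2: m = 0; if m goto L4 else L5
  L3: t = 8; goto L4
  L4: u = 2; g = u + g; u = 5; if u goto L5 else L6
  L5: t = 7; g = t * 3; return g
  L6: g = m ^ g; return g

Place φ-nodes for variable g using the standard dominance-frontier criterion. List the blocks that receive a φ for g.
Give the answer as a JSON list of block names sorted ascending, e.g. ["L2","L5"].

Answer: ["L5", "L6"]

Derivation:
idom tree: L1←L0 L2←L0 L3←L1 L4←L0 L5←L0 L6←L0
Dom∩ at merges:
  L4: preds {L2,L3}: {L0,L2} ∩ {L0,L1,L3} = {L0}; idom=L0
  L5: preds {L2,L4}: {L0,L2} ∩ {L0,L4} = {L0}; idom=L0
  L6: preds {L0,L4}: {L0} ∩ {L0,L4} = {L0}; idom=L0

Frontier:
  L4←L2: walk L2 to L0
  L4←L3: walk L3→L1 to L0
  L5←L2: walk L2 to L0
  L5←L4: walk L4 to L0
  L6←L0: walk · to L0
  L6←L4: walk L4 to L0
  DF(L0)=∅
  DF(L1)={L4}
  DF(L2)={L4,L5}
  DF(L3)={L4}
  DF(L4)={L5,L6}
  DF(L5)=∅
  DF(L6)=∅

φ for g: defs {L0,L4,L5,L6}
  DF⁺ = {L5,L6}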